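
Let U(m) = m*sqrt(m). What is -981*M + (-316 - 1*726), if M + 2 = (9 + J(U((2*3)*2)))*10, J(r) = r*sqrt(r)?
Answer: -87370 - 1412640*sqrt(2)*3**(1/4) ≈ -2.7166e+6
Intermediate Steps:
U(m) = m**(3/2)
J(r) = r**(3/2)
M = 88 + 1440*sqrt(2)*3**(1/4) (M = -2 + (9 + (((2*3)*2)**(3/2))**(3/2))*10 = -2 + (9 + ((6*2)**(3/2))**(3/2))*10 = -2 + (9 + (12**(3/2))**(3/2))*10 = -2 + (9 + (24*sqrt(3))**(3/2))*10 = -2 + (9 + 144*sqrt(2)*3**(1/4))*10 = -2 + (90 + 1440*sqrt(2)*3**(1/4)) = 88 + 1440*sqrt(2)*3**(1/4) ≈ 2768.1)
-981*M + (-316 - 1*726) = -981*(88 + 1440*sqrt(2)*3**(1/4)) + (-316 - 1*726) = (-86328 - 1412640*sqrt(2)*3**(1/4)) + (-316 - 726) = (-86328 - 1412640*sqrt(2)*3**(1/4)) - 1042 = -87370 - 1412640*sqrt(2)*3**(1/4)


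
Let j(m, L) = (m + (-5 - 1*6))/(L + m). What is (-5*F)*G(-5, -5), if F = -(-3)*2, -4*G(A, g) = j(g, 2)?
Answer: 40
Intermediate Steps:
j(m, L) = (-11 + m)/(L + m) (j(m, L) = (m + (-5 - 6))/(L + m) = (m - 11)/(L + m) = (-11 + m)/(L + m))
G(A, g) = -(-11 + g)/(4*(2 + g))
F = 6 (F = -3*(-2) = 6)
(-5*F)*G(-5, -5) = (-5*6)*((11 - 1*(-5))/(4*(2 - 5))) = -15*(11 + 5)/(2*(-3)) = -15*(-1)*16/(2*3) = -30*(-4/3) = 40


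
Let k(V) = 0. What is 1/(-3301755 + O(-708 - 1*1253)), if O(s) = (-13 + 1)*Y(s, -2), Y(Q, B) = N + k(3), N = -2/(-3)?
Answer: -1/3301763 ≈ -3.0287e-7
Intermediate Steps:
N = ⅔ (N = -2*(-⅓) = ⅔ ≈ 0.66667)
Y(Q, B) = ⅔ (Y(Q, B) = ⅔ + 0 = ⅔)
O(s) = -8 (O(s) = (-13 + 1)*(⅔) = -12*⅔ = -8)
1/(-3301755 + O(-708 - 1*1253)) = 1/(-3301755 - 8) = 1/(-3301763) = -1/3301763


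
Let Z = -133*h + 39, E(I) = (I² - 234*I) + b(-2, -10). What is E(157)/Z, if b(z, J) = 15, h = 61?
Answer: 6037/4037 ≈ 1.4954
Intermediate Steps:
E(I) = 15 + I² - 234*I (E(I) = (I² - 234*I) + 15 = 15 + I² - 234*I)
Z = -8074 (Z = -133*61 + 39 = -8113 + 39 = -8074)
E(157)/Z = (15 + 157² - 234*157)/(-8074) = (15 + 24649 - 36738)*(-1/8074) = -12074*(-1/8074) = 6037/4037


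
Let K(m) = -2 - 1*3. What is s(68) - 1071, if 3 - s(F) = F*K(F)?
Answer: -728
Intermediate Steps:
K(m) = -5 (K(m) = -2 - 3 = -5)
s(F) = 3 + 5*F (s(F) = 3 - F*(-5) = 3 - (-5)*F = 3 + 5*F)
s(68) - 1071 = (3 + 5*68) - 1071 = (3 + 340) - 1071 = 343 - 1071 = -728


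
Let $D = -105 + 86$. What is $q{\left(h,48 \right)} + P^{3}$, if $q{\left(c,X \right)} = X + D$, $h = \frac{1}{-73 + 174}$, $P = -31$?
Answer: $-29762$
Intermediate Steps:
$D = -19$
$h = \frac{1}{101} \approx 0.009901$
$q{\left(c,X \right)} = -19 + X$ ($q{\left(c,X \right)} = X - 19 = -19 + X$)
$q{\left(h,48 \right)} + P^{3} = \left(-19 + 48\right) + \left(-31\right)^{3} = 29 - 29791 = -29762$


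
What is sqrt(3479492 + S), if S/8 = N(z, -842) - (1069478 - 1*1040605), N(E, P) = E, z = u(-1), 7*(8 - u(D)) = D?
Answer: 6*sqrt(4421669)/7 ≈ 1802.4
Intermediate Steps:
u(D) = 8 - D/7
z = 57/7 (z = 8 - 1/7*(-1) = 8 + 1/7 = 57/7 ≈ 8.1429)
S = -1616432/7 (S = 8*(57/7 - (1069478 - 1*1040605)) = 8*(57/7 - (1069478 - 1040605)) = 8*(57/7 - 1*28873) = 8*(57/7 - 28873) = 8*(-202054/7) = -1616432/7 ≈ -2.3092e+5)
sqrt(3479492 + S) = sqrt(3479492 - 1616432/7) = sqrt(22740012/7) = 6*sqrt(4421669)/7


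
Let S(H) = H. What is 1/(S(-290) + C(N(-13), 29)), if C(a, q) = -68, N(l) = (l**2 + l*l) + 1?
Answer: -1/358 ≈ -0.0027933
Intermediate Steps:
N(l) = 1 + 2*l**2 (N(l) = (l**2 + l**2) + 1 = 2*l**2 + 1 = 1 + 2*l**2)
1/(S(-290) + C(N(-13), 29)) = 1/(-290 - 68) = 1/(-358) = -1/358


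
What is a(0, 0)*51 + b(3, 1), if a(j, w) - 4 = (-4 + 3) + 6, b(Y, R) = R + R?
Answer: 461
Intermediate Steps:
b(Y, R) = 2*R
a(j, w) = 9 (a(j, w) = 4 + ((-4 + 3) + 6) = 4 + (-1 + 6) = 4 + 5 = 9)
a(0, 0)*51 + b(3, 1) = 9*51 + 2*1 = 459 + 2 = 461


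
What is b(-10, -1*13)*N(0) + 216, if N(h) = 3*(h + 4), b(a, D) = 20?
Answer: 456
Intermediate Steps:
N(h) = 12 + 3*h (N(h) = 3*(4 + h) = 12 + 3*h)
b(-10, -1*13)*N(0) + 216 = 20*(12 + 3*0) + 216 = 20*(12 + 0) + 216 = 20*12 + 216 = 240 + 216 = 456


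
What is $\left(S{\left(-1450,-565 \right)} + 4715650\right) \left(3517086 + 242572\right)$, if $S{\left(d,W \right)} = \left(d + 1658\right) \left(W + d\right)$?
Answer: $16153483386740$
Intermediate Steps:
$S{\left(d,W \right)} = \left(1658 + d\right) \left(W + d\right)$
$\left(S{\left(-1450,-565 \right)} + 4715650\right) \left(3517086 + 242572\right) = \left(\left(\left(-1450\right)^{2} + 1658 \left(-565\right) + 1658 \left(-1450\right) - -819250\right) + 4715650\right) \left(3517086 + 242572\right) = \left(\left(2102500 - 936770 - 2404100 + 819250\right) + 4715650\right) 3759658 = \left(-419120 + 4715650\right) 3759658 = 4296530 \cdot 3759658 = 16153483386740$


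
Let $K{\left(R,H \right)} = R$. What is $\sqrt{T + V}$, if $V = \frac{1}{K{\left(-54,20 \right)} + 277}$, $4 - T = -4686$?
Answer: $\frac{\sqrt{233229233}}{223} \approx 68.484$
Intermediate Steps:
$T = 4690$ ($T = 4 - -4686 = 4 + 4686 = 4690$)
$V = \frac{1}{223}$ ($V = \frac{1}{-54 + 277} = \frac{1}{223} \approx 0.0044843$)
$\sqrt{T + V} = \sqrt{4690 + \frac{1}{223}} = \sqrt{\frac{1045871}{223}} = \frac{\sqrt{233229233}}{223}$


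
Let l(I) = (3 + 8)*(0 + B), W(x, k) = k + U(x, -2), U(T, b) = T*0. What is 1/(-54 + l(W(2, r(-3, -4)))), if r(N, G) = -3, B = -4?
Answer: -1/98 ≈ -0.010204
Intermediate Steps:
U(T, b) = 0
W(x, k) = k (W(x, k) = k + 0 = k)
l(I) = -44 (l(I) = (3 + 8)*(0 - 4) = 11*(-4) = -44)
1/(-54 + l(W(2, r(-3, -4)))) = 1/(-54 - 44) = 1/(-98) = -1/98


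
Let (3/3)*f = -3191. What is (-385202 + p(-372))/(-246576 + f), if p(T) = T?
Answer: 55082/35681 ≈ 1.5437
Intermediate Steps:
f = -3191
(-385202 + p(-372))/(-246576 + f) = (-385202 - 372)/(-246576 - 3191) = -385574/(-249767) = -385574*(-1/249767) = 55082/35681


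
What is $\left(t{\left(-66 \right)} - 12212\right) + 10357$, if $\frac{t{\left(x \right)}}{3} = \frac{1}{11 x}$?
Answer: $- \frac{448911}{242} \approx -1855.0$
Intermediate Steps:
$t{\left(x \right)} = \frac{3}{11 x}$
$\left(t{\left(-66 \right)} - 12212\right) + 10357 = \left(\frac{3}{11 \left(-66\right)} - 12212\right) + 10357 = \left(\frac{3}{11} \left(- \frac{1}{66}\right) - 12212\right) + 10357 = \left(- \frac{1}{242} - 12212\right) + 10357 = - \frac{2955305}{242} + 10357 = - \frac{448911}{242}$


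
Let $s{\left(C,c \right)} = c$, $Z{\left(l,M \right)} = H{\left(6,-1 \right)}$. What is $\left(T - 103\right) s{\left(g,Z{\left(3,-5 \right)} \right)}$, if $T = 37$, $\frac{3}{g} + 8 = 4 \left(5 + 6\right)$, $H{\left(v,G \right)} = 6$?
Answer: $-396$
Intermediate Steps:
$g = \frac{1}{12}$ ($g = \frac{3}{-8 + 4 \left(5 + 6\right)} = \frac{3}{-8 + 4 \cdot 11} = \frac{3}{-8 + 44} = \frac{3}{36} = 3 \cdot \frac{1}{36} = \frac{1}{12} \approx 0.083333$)
$Z{\left(l,M \right)} = 6$
$\left(T - 103\right) s{\left(g,Z{\left(3,-5 \right)} \right)} = \left(37 - 103\right) 6 = \left(-66\right) 6 = -396$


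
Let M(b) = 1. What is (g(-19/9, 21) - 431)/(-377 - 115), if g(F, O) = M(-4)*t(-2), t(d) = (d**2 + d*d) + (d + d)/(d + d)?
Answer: 211/246 ≈ 0.85772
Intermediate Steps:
t(d) = 1 + 2*d**2 (t(d) = (d**2 + d**2) + (2*d)/((2*d)) = 2*d**2 + (2*d)*(1/(2*d)) = 2*d**2 + 1 = 1 + 2*d**2)
g(F, O) = 9 (g(F, O) = 1*(1 + 2*(-2)**2) = 1*(1 + 2*4) = 1*(1 + 8) = 1*9 = 9)
(g(-19/9, 21) - 431)/(-377 - 115) = (9 - 431)/(-377 - 115) = -422/(-492) = -422*(-1/492) = 211/246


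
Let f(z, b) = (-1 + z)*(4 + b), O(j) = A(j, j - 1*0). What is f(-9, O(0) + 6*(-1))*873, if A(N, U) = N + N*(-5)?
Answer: 17460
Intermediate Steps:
A(N, U) = -4*N (A(N, U) = N - 5*N = -4*N)
O(j) = -4*j
f(-9, O(0) + 6*(-1))*873 = (-4 - (-4*0 + 6*(-1)) + 4*(-9) + (-4*0 + 6*(-1))*(-9))*873 = (-4 - (0 - 6) - 36 + (0 - 6)*(-9))*873 = (-4 - 1*(-6) - 36 - 6*(-9))*873 = (-4 + 6 - 36 + 54)*873 = 20*873 = 17460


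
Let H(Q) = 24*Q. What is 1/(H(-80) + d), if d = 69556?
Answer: 1/67636 ≈ 1.4785e-5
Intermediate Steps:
1/(H(-80) + d) = 1/(24*(-80) + 69556) = 1/(-1920 + 69556) = 1/67636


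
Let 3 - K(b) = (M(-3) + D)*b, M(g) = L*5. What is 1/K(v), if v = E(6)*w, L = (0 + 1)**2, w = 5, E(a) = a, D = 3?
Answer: -1/237 ≈ -0.0042194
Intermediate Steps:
L = 1 (L = 1**2 = 1)
M(g) = 5 (M(g) = 1*5 = 5)
v = 30 (v = 6*5 = 30)
K(b) = 3 - 8*b (K(b) = 3 - (5 + 3)*b = 3 - 8*b)
1/K(v) = 1/(3 - 8*30) = 1/(3 - 240) = 1/(-237) = -1/237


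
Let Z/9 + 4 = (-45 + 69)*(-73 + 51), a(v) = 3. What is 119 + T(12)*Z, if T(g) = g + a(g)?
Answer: -71701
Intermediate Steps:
T(g) = 3 + g (T(g) = g + 3 = 3 + g)
Z = -4788 (Z = -36 + 9*((-45 + 69)*(-73 + 51)) = -36 + 9*(24*(-22)) = -36 + 9*(-528) = -36 - 4752 = -4788)
119 + T(12)*Z = 119 + (3 + 12)*(-4788) = 119 + 15*(-4788) = 119 - 71820 = -71701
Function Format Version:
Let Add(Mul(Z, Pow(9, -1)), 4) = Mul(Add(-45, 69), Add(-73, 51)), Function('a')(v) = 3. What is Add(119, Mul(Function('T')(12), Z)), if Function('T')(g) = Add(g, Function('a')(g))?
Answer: -71701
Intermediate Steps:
Function('T')(g) = Add(3, g) (Function('T')(g) = Add(g, 3) = Add(3, g))
Z = -4788 (Z = Add(-36, Mul(9, Mul(Add(-45, 69), Add(-73, 51)))) = Add(-36, Mul(9, Mul(24, -22))) = Add(-36, Mul(9, -528)) = Add(-36, -4752) = -4788)
Add(119, Mul(Function('T')(12), Z)) = Add(119, Mul(Add(3, 12), -4788)) = Add(119, Mul(15, -4788)) = Add(119, -71820) = -71701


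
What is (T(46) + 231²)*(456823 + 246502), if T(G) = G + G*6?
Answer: 37756595975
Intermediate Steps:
T(G) = 7*G (T(G) = G + 6*G = 7*G)
(T(46) + 231²)*(456823 + 246502) = (7*46 + 231²)*(456823 + 246502) = (322 + 53361)*703325 = 53683*703325 = 37756595975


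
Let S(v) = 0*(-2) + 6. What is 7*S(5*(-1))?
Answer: 42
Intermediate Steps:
S(v) = 6 (S(v) = 0 + 6 = 6)
7*S(5*(-1)) = 7*6 = 42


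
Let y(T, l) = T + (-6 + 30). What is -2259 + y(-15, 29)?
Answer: -2250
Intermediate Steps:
y(T, l) = 24 + T (y(T, l) = T + 24 = 24 + T)
-2259 + y(-15, 29) = -2259 + (24 - 15) = -2259 + 9 = -2250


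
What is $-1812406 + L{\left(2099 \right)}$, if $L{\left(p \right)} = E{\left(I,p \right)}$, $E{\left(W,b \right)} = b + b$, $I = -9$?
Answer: $-1808208$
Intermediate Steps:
$E{\left(W,b \right)} = 2 b$
$L{\left(p \right)} = 2 p$
$-1812406 + L{\left(2099 \right)} = -1812406 + 2 \cdot 2099 = -1812406 + 4198 = -1808208$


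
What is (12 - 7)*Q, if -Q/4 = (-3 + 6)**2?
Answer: -180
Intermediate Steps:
Q = -36 (Q = -4*(-3 + 6)**2 = -4*3**2 = -4*9 = -36)
(12 - 7)*Q = (12 - 7)*(-36) = 5*(-36) = -180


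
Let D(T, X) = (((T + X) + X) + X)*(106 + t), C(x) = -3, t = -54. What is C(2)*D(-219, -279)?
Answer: 164736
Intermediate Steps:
D(T, X) = 52*T + 156*X (D(T, X) = (((T + X) + X) + X)*(106 - 54) = ((T + 2*X) + X)*52 = (T + 3*X)*52 = 52*T + 156*X)
C(2)*D(-219, -279) = -3*(52*(-219) + 156*(-279)) = -3*(-11388 - 43524) = -3*(-54912) = 164736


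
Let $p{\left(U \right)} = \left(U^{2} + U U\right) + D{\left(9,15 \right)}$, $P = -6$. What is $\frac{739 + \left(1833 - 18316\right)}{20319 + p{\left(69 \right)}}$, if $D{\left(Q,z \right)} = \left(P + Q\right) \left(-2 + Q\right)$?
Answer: $- \frac{2624}{4977} \approx -0.52723$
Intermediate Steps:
$D{\left(Q,z \right)} = \left(-6 + Q\right) \left(-2 + Q\right)$
$p{\left(U \right)} = 21 + 2 U^{2}$ ($p{\left(U \right)} = \left(U^{2} + U U\right) + \left(12 + 9^{2} - 72\right) = \left(U^{2} + U^{2}\right) + \left(12 + 81 - 72\right) = 2 U^{2} + 21 = 21 + 2 U^{2}$)
$\frac{739 + \left(1833 - 18316\right)}{20319 + p{\left(69 \right)}} = \frac{739 + \left(1833 - 18316\right)}{20319 + \left(21 + 2 \cdot 69^{2}\right)} = \frac{739 - 16483}{20319 + \left(21 + 2 \cdot 4761\right)} = - \frac{15744}{20319 + \left(21 + 9522\right)} = - \frac{15744}{20319 + 9543} = - \frac{15744}{29862} = \left(-15744\right) \frac{1}{29862} = - \frac{2624}{4977}$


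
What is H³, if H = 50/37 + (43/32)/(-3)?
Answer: 33045258329/44814532608 ≈ 0.73738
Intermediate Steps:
H = 3209/3552 (H = 50*(1/37) + (43*(1/32))*(-⅓) = 50/37 + (43/32)*(-⅓) = 50/37 - 43/96 = 3209/3552 ≈ 0.90343)
H³ = (3209/3552)³ = 33045258329/44814532608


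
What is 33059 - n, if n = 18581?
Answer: 14478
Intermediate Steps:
33059 - n = 33059 - 1*18581 = 33059 - 18581 = 14478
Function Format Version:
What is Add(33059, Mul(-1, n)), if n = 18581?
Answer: 14478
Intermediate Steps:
Add(33059, Mul(-1, n)) = Add(33059, Mul(-1, 18581)) = Add(33059, -18581) = 14478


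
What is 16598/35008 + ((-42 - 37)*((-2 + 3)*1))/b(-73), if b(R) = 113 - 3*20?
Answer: -942969/927712 ≈ -1.0164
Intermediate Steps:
b(R) = 53 (b(R) = 113 - 60 = 53)
16598/35008 + ((-42 - 37)*((-2 + 3)*1))/b(-73) = 16598/35008 + ((-42 - 37)*((-2 + 3)*1))/53 = 16598*(1/35008) - 79*(1/53) = 8299/17504 - 79*1*(1/53) = 8299/17504 - 79*1/53 = 8299/17504 - 79/53 = -942969/927712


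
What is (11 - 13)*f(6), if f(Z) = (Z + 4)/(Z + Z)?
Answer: -5/3 ≈ -1.6667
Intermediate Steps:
f(Z) = (4 + Z)/(2*Z) (f(Z) = (4 + Z)/((2*Z)) = (4 + Z)*(1/(2*Z)) = (4 + Z)/(2*Z))
(11 - 13)*f(6) = (11 - 13)*((½)*(4 + 6)/6) = -10/6 = -2*⅚ = -5/3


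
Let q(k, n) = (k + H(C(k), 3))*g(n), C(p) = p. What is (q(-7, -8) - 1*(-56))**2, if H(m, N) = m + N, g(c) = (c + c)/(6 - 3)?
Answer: 118336/9 ≈ 13148.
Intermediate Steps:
g(c) = 2*c/3 (g(c) = (2*c)/3 = (2*c)*(1/3) = 2*c/3)
H(m, N) = N + m
q(k, n) = 2*n*(3 + 2*k)/3 (q(k, n) = (k + (3 + k))*(2*n/3) = (3 + 2*k)*(2*n/3) = 2*n*(3 + 2*k)/3)
(q(-7, -8) - 1*(-56))**2 = ((2/3)*(-8)*(3 + 2*(-7)) - 1*(-56))**2 = ((2/3)*(-8)*(3 - 14) + 56)**2 = ((2/3)*(-8)*(-11) + 56)**2 = (176/3 + 56)**2 = (344/3)**2 = 118336/9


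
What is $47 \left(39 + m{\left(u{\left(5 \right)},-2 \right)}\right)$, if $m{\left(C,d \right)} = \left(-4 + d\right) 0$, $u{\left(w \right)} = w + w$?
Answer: $1833$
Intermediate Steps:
$u{\left(w \right)} = 2 w$
$m{\left(C,d \right)} = 0$
$47 \left(39 + m{\left(u{\left(5 \right)},-2 \right)}\right) = 47 \left(39 + 0\right) = 47 \cdot 39 = 1833$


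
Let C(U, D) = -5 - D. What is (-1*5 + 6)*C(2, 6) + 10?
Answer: -1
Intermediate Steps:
(-1*5 + 6)*C(2, 6) + 10 = (-1*5 + 6)*(-5 - 1*6) + 10 = (-5 + 6)*(-5 - 6) + 10 = 1*(-11) + 10 = -11 + 10 = -1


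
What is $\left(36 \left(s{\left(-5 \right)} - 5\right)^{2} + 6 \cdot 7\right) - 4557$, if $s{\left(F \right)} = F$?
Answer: $-915$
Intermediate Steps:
$\left(36 \left(s{\left(-5 \right)} - 5\right)^{2} + 6 \cdot 7\right) - 4557 = \left(36 \left(-5 - 5\right)^{2} + 6 \cdot 7\right) - 4557 = \left(36 \left(-10\right)^{2} + 42\right) - 4557 = \left(36 \cdot 100 + 42\right) - 4557 = \left(3600 + 42\right) - 4557 = 3642 - 4557 = -915$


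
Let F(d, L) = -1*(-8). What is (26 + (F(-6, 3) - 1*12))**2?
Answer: 484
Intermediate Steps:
F(d, L) = 8
(26 + (F(-6, 3) - 1*12))**2 = (26 + (8 - 1*12))**2 = (26 + (8 - 12))**2 = (26 - 4)**2 = 22**2 = 484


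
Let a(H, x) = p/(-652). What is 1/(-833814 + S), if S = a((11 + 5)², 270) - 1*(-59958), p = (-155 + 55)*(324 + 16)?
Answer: -163/126130028 ≈ -1.2923e-6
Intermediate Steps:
p = -34000 (p = -100*340 = -34000)
a(H, x) = 8500/163 (a(H, x) = -34000/(-652) = -34000*(-1/652) = 8500/163)
S = 9781654/163 (S = 8500/163 - 1*(-59958) = 8500/163 + 59958 = 9781654/163 ≈ 60010.)
1/(-833814 + S) = 1/(-833814 + 9781654/163) = 1/(-126130028/163) = -163/126130028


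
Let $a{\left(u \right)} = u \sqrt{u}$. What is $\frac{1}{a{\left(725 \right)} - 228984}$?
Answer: $- \frac{7896}{1794917039} - \frac{125 \sqrt{29}}{1794917039} \approx -4.7741 \cdot 10^{-6}$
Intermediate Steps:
$a{\left(u \right)} = u^{\frac{3}{2}}$
$\frac{1}{a{\left(725 \right)} - 228984} = \frac{1}{725^{\frac{3}{2}} - 228984} = \frac{1}{3625 \sqrt{29} - 228984} = \frac{1}{-228984 + 3625 \sqrt{29}}$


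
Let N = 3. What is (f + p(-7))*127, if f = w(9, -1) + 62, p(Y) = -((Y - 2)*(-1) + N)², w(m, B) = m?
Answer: -9271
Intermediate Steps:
p(Y) = -(5 - Y)² (p(Y) = -((Y - 2)*(-1) + 3)² = -((-2 + Y)*(-1) + 3)² = -((2 - Y) + 3)² = -(5 - Y)²)
f = 71 (f = 9 + 62 = 71)
(f + p(-7))*127 = (71 - (-5 - 7)²)*127 = (71 - 1*(-12)²)*127 = (71 - 1*144)*127 = (71 - 144)*127 = -73*127 = -9271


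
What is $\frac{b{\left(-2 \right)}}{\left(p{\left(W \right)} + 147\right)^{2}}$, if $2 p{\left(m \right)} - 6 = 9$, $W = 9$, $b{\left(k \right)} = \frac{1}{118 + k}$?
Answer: $\frac{1}{2768949} \approx 3.6115 \cdot 10^{-7}$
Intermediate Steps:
$p{\left(m \right)} = \frac{15}{2}$ ($p{\left(m \right)} = 3 + \frac{1}{2} \cdot 9 = 3 + \frac{9}{2} = \frac{15}{2}$)
$\frac{b{\left(-2 \right)}}{\left(p{\left(W \right)} + 147\right)^{2}} = \frac{1}{\left(118 - 2\right) \left(\frac{15}{2} + 147\right)^{2}} = \frac{1}{116 \left(\frac{309}{2}\right)^{2}} = \frac{1}{116 \cdot \frac{95481}{4}} = \frac{1}{116} \cdot \frac{4}{95481} = \frac{1}{2768949}$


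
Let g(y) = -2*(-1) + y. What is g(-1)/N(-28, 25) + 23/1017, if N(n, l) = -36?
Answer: -7/1356 ≈ -0.0051622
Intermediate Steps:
g(y) = 2 + y
g(-1)/N(-28, 25) + 23/1017 = (2 - 1)/(-36) + 23/1017 = 1*(-1/36) + 23*(1/1017) = -1/36 + 23/1017 = -7/1356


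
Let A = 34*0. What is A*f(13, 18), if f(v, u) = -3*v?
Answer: 0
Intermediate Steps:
A = 0
A*f(13, 18) = 0*(-3*13) = 0*(-39) = 0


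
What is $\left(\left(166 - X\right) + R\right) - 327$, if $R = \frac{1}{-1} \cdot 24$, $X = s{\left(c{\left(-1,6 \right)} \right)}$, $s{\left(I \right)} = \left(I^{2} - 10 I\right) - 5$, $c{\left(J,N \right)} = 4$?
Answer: $-156$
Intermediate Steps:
$s{\left(I \right)} = -5 + I^{2} - 10 I$
$X = -29$ ($X = -5 + 4^{2} - 40 = -5 + 16 - 40 = -29$)
$R = -24$ ($R = \left(-1\right) 24 = -24$)
$\left(\left(166 - X\right) + R\right) - 327 = \left(\left(166 - -29\right) - 24\right) - 327 = \left(\left(166 + 29\right) - 24\right) - 327 = \left(195 - 24\right) - 327 = 171 - 327 = -156$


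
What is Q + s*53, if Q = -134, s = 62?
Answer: 3152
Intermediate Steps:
Q + s*53 = -134 + 62*53 = -134 + 3286 = 3152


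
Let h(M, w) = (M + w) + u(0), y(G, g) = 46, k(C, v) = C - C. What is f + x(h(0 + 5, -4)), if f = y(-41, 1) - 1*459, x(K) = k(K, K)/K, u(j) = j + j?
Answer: -413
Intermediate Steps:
k(C, v) = 0
u(j) = 2*j
h(M, w) = M + w (h(M, w) = (M + w) + 2*0 = (M + w) + 0 = M + w)
x(K) = 0 (x(K) = 0/K = 0)
f = -413 (f = 46 - 1*459 = 46 - 459 = -413)
f + x(h(0 + 5, -4)) = -413 + 0 = -413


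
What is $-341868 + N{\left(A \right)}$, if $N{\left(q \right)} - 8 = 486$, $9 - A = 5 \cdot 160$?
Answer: $-341374$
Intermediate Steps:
$A = -791$ ($A = 9 - 5 \cdot 160 = 9 - 800 = -791$)
$N{\left(q \right)} = 494$ ($N{\left(q \right)} = 8 + 486 = 494$)
$-341868 + N{\left(A \right)} = -341868 + 494 = -341374$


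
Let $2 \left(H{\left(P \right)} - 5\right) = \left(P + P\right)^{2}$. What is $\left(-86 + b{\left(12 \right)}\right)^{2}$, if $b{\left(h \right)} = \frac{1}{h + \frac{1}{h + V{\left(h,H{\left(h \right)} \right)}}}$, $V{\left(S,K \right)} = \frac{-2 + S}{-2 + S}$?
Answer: $\frac{181953121}{24649} \approx 7381.8$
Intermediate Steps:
$H{\left(P \right)} = 5 + 2 P^{2}$ ($H{\left(P \right)} = 5 + \frac{\left(P + P\right)^{2}}{2} = 5 + \frac{\left(2 P\right)^{2}}{2} = 5 + \frac{4 P^{2}}{2} = 5 + 2 P^{2}$)
$V{\left(S,K \right)} = 1$
$b{\left(h \right)} = \frac{1}{h + \frac{1}{1 + h}}$ ($b{\left(h \right)} = \frac{1}{h + \frac{1}{h + 1}} = \frac{1}{h + \frac{1}{1 + h}}$)
$\left(-86 + b{\left(12 \right)}\right)^{2} = \left(-86 + \frac{1 + 12}{1 + 12 + 12^{2}}\right)^{2} = \left(-86 + \frac{1}{1 + 12 + 144} \cdot 13\right)^{2} = \left(-86 + \frac{1}{157} \cdot 13\right)^{2} = \left(-86 + \frac{13}{157}\right)^{2} = \left(- \frac{13489}{157}\right)^{2} = \frac{181953121}{24649}$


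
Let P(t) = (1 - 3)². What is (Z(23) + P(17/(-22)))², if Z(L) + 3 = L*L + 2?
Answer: 283024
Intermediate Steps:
Z(L) = -1 + L² (Z(L) = -3 + (L*L + 2) = -3 + (L² + 2) = -3 + (2 + L²) = -1 + L²)
P(t) = 4 (P(t) = (-2)² = 4)
(Z(23) + P(17/(-22)))² = ((-1 + 23²) + 4)² = ((-1 + 529) + 4)² = (528 + 4)² = 532² = 283024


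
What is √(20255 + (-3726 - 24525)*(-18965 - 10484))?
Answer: √831983954 ≈ 28844.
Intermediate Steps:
√(20255 + (-3726 - 24525)*(-18965 - 10484)) = √(20255 - 28251*(-29449)) = √(20255 + 831963699) = √831983954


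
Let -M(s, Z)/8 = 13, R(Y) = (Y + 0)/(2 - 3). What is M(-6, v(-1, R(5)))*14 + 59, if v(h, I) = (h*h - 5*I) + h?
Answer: -1397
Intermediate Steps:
R(Y) = -Y (R(Y) = Y/(-1) = Y*(-1) = -Y)
v(h, I) = h + h² - 5*I (v(h, I) = (h² - 5*I) + h = h + h² - 5*I)
M(s, Z) = -104 (M(s, Z) = -8*13 = -104)
M(-6, v(-1, R(5)))*14 + 59 = -104*14 + 59 = -1456 + 59 = -1397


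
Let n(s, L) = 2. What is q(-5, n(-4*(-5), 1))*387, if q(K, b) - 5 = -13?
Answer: -3096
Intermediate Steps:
q(K, b) = -8 (q(K, b) = 5 - 13 = -8)
q(-5, n(-4*(-5), 1))*387 = -8*387 = -3096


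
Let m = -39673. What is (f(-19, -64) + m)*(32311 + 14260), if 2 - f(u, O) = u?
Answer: -1846633292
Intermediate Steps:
f(u, O) = 2 - u
(f(-19, -64) + m)*(32311 + 14260) = ((2 - 1*(-19)) - 39673)*(32311 + 14260) = ((2 + 19) - 39673)*46571 = (21 - 39673)*46571 = -39652*46571 = -1846633292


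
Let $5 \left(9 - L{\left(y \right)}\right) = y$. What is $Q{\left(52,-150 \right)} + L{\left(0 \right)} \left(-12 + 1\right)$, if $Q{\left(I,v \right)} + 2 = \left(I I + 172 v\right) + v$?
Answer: $-23347$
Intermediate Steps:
$L{\left(y \right)} = 9 - \frac{y}{5}$
$Q{\left(I,v \right)} = -2 + I^{2} + 173 v$ ($Q{\left(I,v \right)} = -2 + \left(\left(I I + 172 v\right) + v\right) = -2 + \left(\left(I^{2} + 172 v\right) + v\right) = -2 + \left(I^{2} + 173 v\right) = -2 + I^{2} + 173 v$)
$Q{\left(52,-150 \right)} + L{\left(0 \right)} \left(-12 + 1\right) = \left(-2 + 52^{2} + 173 \left(-150\right)\right) + \left(9 - 0\right) \left(-12 + 1\right) = \left(-2 + 2704 - 25950\right) + \left(9 + 0\right) \left(-11\right) = -23248 + 9 \left(-11\right) = -23248 - 99 = -23347$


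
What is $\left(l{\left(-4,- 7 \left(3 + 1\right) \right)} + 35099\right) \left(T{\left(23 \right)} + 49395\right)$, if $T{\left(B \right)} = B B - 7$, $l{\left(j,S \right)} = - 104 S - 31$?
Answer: $1895847660$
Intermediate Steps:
$l{\left(j,S \right)} = -31 - 104 S$
$T{\left(B \right)} = -7 + B^{2}$ ($T{\left(B \right)} = B^{2} - 7 = -7 + B^{2}$)
$\left(l{\left(-4,- 7 \left(3 + 1\right) \right)} + 35099\right) \left(T{\left(23 \right)} + 49395\right) = \left(\left(-31 - 104 \left(- 7 \left(3 + 1\right)\right)\right) + 35099\right) \left(\left(-7 + 23^{2}\right) + 49395\right) = \left(\left(-31 - 104 \left(\left(-7\right) 4\right)\right) + 35099\right) \left(\left(-7 + 529\right) + 49395\right) = \left(\left(-31 - -2912\right) + 35099\right) \left(522 + 49395\right) = \left(\left(-31 + 2912\right) + 35099\right) 49917 = \left(2881 + 35099\right) 49917 = 37980 \cdot 49917 = 1895847660$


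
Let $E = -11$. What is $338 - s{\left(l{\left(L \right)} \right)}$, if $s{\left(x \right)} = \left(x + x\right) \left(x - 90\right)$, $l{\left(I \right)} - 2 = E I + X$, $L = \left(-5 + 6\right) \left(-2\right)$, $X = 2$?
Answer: $3666$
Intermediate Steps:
$L = -2$ ($L = 1 \left(-2\right) = -2$)
$l{\left(I \right)} = 4 - 11 I$ ($l{\left(I \right)} = 2 - \left(-2 + 11 I\right) = 4 - 11 I$)
$s{\left(x \right)} = 2 x \left(-90 + x\right)$
$338 - s{\left(l{\left(L \right)} \right)} = 338 - 2 \left(4 - -22\right) \left(-90 + \left(4 - -22\right)\right) = 338 - 2 \left(4 + 22\right) \left(-90 + \left(4 + 22\right)\right) = 338 - 2 \cdot 26 \left(-90 + 26\right) = 338 - 2 \cdot 26 \left(-64\right) = 338 - -3328 = 338 + 3328 = 3666$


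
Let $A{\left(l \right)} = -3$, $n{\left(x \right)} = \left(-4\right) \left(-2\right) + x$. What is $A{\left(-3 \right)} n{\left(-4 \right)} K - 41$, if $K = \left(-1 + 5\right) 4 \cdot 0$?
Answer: $-41$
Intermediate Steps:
$K = 0$ ($K = 4 \cdot 4 \cdot 0 = 16 \cdot 0 = 0$)
$n{\left(x \right)} = 8 + x$
$A{\left(-3 \right)} n{\left(-4 \right)} K - 41 = - 3 \left(8 - 4\right) 0 - 41 = \left(-3\right) 4 \cdot 0 - 41 = \left(-12\right) 0 - 41 = 0 - 41 = -41$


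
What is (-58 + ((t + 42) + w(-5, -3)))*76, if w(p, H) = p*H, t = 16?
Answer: 1140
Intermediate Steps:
w(p, H) = H*p
(-58 + ((t + 42) + w(-5, -3)))*76 = (-58 + ((16 + 42) - 3*(-5)))*76 = (-58 + (58 + 15))*76 = (-58 + 73)*76 = 15*76 = 1140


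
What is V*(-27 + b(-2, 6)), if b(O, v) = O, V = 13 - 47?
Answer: 986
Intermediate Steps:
V = -34
V*(-27 + b(-2, 6)) = -34*(-27 - 2) = -34*(-29) = 986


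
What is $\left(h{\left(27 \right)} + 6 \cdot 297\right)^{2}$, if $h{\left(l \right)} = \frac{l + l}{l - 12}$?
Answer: $\frac{79709184}{25} \approx 3.1884 \cdot 10^{6}$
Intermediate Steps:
$h{\left(l \right)} = \frac{2 l}{-12 + l}$
$\left(h{\left(27 \right)} + 6 \cdot 297\right)^{2} = \left(2 \cdot 27 \frac{1}{-12 + 27} + 6 \cdot 297\right)^{2} = \left(2 \cdot 27 \cdot \frac{1}{15} + 1782\right)^{2} = \left(\frac{18}{5} + 1782\right)^{2} = \left(\frac{8928}{5}\right)^{2} = \frac{79709184}{25}$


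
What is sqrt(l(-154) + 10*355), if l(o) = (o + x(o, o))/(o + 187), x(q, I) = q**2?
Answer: 2*sqrt(1066) ≈ 65.299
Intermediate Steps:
l(o) = (o + o**2)/(187 + o) (l(o) = (o + o**2)/(o + 187) = (o + o**2)/(187 + o))
sqrt(l(-154) + 10*355) = sqrt(-154*(1 - 154)/(187 - 154) + 10*355) = sqrt(-154*(-153)/33 + 3550) = sqrt(-154*1/33*(-153) + 3550) = sqrt(714 + 3550) = sqrt(4264) = 2*sqrt(1066)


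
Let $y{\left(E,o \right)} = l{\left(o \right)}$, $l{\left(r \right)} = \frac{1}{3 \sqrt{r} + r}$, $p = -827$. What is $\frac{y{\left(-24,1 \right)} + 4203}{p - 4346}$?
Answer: $- \frac{16813}{20692} \approx -0.81254$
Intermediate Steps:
$l{\left(r \right)} = \frac{1}{r + 3 \sqrt{r}}$
$y{\left(E,o \right)} = \frac{1}{o + 3 \sqrt{o}}$
$\frac{y{\left(-24,1 \right)} + 4203}{p - 4346} = \frac{\frac{1}{1 + 3 \sqrt{1}} + 4203}{-827 - 4346} = \frac{\frac{1}{1 + 3 \cdot 1} + 4203}{-5173} = \left(\frac{1}{1 + 3} + 4203\right) \left(- \frac{1}{5173}\right) = \left(\frac{1}{4} + 4203\right) \left(- \frac{1}{5173}\right) = \frac{16813}{4} \left(- \frac{1}{5173}\right) = - \frac{16813}{20692}$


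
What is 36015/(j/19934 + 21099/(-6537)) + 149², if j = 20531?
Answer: 184975326861/31819591 ≈ 5813.3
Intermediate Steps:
36015/(j/19934 + 21099/(-6537)) + 149² = 36015/(20531/19934 + 21099/(-6537)) + 149² = 36015/(20531*(1/19934) + 21099*(-1/6537)) + 22201 = 36015/(20531/19934 - 7033/2179) + 22201 = 36015/(-95458773/43436186) + 22201 = 36015*(-43436186/95458773) + 22201 = -521451412930/31819591 + 22201 = 184975326861/31819591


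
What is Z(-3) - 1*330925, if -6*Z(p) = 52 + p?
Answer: -1985599/6 ≈ -3.3093e+5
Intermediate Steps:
Z(p) = -26/3 - p/6 (Z(p) = -(52 + p)/6 = -26/3 - p/6)
Z(-3) - 1*330925 = (-26/3 - 1/6*(-3)) - 1*330925 = (-26/3 + 1/2) - 330925 = -49/6 - 330925 = -1985599/6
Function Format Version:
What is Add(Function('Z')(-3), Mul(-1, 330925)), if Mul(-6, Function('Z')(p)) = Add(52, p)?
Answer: Rational(-1985599, 6) ≈ -3.3093e+5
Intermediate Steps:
Function('Z')(p) = Add(Rational(-26, 3), Mul(Rational(-1, 6), p)) (Function('Z')(p) = Mul(Rational(-1, 6), Add(52, p)) = Add(Rational(-26, 3), Mul(Rational(-1, 6), p)))
Add(Function('Z')(-3), Mul(-1, 330925)) = Add(Add(Rational(-26, 3), Mul(Rational(-1, 6), -3)), Mul(-1, 330925)) = Add(Add(Rational(-26, 3), Rational(1, 2)), -330925) = Add(Rational(-49, 6), -330925) = Rational(-1985599, 6)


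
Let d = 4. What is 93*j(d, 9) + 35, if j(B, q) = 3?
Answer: 314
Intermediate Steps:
93*j(d, 9) + 35 = 93*3 + 35 = 279 + 35 = 314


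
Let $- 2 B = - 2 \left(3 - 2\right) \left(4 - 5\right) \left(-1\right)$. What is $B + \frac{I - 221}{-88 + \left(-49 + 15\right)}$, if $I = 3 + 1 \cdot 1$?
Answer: $\frac{339}{122} \approx 2.7787$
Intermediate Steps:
$I = 4$ ($I = 3 + 1 = 4$)
$B = 1$ ($B = - \frac{- 2 \left(3 - 2\right) \left(4 - 5\right) \left(-1\right)}{2} = - \frac{- 2 \cdot 1 \left(-1\right) \left(-1\right)}{2} = - \frac{\left(-2\right) \left(-1\right) \left(-1\right)}{2} = - \frac{2 \left(-1\right)}{2} = \left(- \frac{1}{2}\right) \left(-2\right) = 1$)
$B + \frac{I - 221}{-88 + \left(-49 + 15\right)} = 1 + \frac{4 - 221}{-88 + \left(-49 + 15\right)} = 1 - \frac{217}{-88 - 34} = 1 - \frac{217}{-122} = 1 - - \frac{217}{122} = 1 + \frac{217}{122} = \frac{339}{122}$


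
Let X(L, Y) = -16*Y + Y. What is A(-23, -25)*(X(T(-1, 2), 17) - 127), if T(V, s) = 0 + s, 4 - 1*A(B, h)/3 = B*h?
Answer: 654366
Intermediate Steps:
A(B, h) = 12 - 3*B*h
T(V, s) = s
X(L, Y) = -15*Y
A(-23, -25)*(X(T(-1, 2), 17) - 127) = (12 - 3*(-23)*(-25))*(-15*17 - 127) = (12 - 1725)*(-255 - 127) = -1713*(-382) = 654366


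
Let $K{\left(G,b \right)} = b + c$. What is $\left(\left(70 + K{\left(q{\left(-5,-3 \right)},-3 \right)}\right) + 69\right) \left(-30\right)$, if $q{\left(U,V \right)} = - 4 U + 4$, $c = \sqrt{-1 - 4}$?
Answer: $-4080 - 30 i \sqrt{5} \approx -4080.0 - 67.082 i$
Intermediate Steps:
$c = i \sqrt{5}$ ($c = \sqrt{-5} = i \sqrt{5} \approx 2.2361 i$)
$q{\left(U,V \right)} = 4 - 4 U$
$K{\left(G,b \right)} = b + i \sqrt{5}$
$\left(\left(70 + K{\left(q{\left(-5,-3 \right)},-3 \right)}\right) + 69\right) \left(-30\right) = \left(\left(70 - \left(3 - i \sqrt{5}\right)\right) + 69\right) \left(-30\right) = \left(\left(67 + i \sqrt{5}\right) + 69\right) \left(-30\right) = \left(136 + i \sqrt{5}\right) \left(-30\right) = -4080 - 30 i \sqrt{5}$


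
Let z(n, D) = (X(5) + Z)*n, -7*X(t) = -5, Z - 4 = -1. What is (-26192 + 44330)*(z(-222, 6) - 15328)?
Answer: -2050827384/7 ≈ -2.9298e+8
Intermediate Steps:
Z = 3 (Z = 4 - 1 = 3)
X(t) = 5/7 (X(t) = -⅐*(-5) = 5/7)
z(n, D) = 26*n/7 (z(n, D) = (5/7 + 3)*n = 26*n/7)
(-26192 + 44330)*(z(-222, 6) - 15328) = (-26192 + 44330)*((26/7)*(-222) - 15328) = 18138*(-5772/7 - 15328) = 18138*(-113068/7) = -2050827384/7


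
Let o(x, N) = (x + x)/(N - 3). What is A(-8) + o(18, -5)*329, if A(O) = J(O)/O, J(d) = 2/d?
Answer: -47375/32 ≈ -1480.5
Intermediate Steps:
o(x, N) = 2*x/(-3 + N) (o(x, N) = (2*x)/(-3 + N) = 2*x/(-3 + N))
A(O) = 2/O² (A(O) = (2/O)/O = 2/O²)
A(-8) + o(18, -5)*329 = 2/(-8)² + (2*18/(-3 - 5))*329 = 2*(1/64) + (2*18/(-8))*329 = 1/32 + (2*18*(-⅛))*329 = 1/32 - 9/2*329 = 1/32 - 2961/2 = -47375/32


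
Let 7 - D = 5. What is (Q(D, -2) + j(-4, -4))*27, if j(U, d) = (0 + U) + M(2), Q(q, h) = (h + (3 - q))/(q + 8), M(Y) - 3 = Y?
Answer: 243/10 ≈ 24.300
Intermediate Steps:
D = 2 (D = 7 - 1*5 = 7 - 5 = 2)
M(Y) = 3 + Y
Q(q, h) = (3 + h - q)/(8 + q)
j(U, d) = 5 + U (j(U, d) = (0 + U) + (3 + 2) = U + 5 = 5 + U)
(Q(D, -2) + j(-4, -4))*27 = ((3 - 2 - 1*2)/(8 + 2) + (5 - 4))*27 = ((3 - 2 - 2)/10 + 1)*27 = ((⅒)*(-1) + 1)*27 = (-⅒ + 1)*27 = (9/10)*27 = 243/10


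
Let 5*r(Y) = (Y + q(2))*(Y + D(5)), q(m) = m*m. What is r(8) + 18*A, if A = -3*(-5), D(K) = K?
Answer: 1506/5 ≈ 301.20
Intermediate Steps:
q(m) = m**2
A = 15
r(Y) = (4 + Y)*(5 + Y)/5 (r(Y) = ((Y + 2**2)*(Y + 5))/5 = ((Y + 4)*(5 + Y))/5 = ((4 + Y)*(5 + Y))/5 = (4 + Y)*(5 + Y)/5)
r(8) + 18*A = (4 + (1/5)*8**2 + (9/5)*8) + 18*15 = (4 + (1/5)*64 + 72/5) + 270 = (4 + 64/5 + 72/5) + 270 = 156/5 + 270 = 1506/5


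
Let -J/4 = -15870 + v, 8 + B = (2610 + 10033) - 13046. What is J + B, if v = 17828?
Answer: -8243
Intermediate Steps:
B = -411 (B = -8 + ((2610 + 10033) - 13046) = -8 + (12643 - 13046) = -8 - 403 = -411)
J = -7832 (J = -4*(-15870 + 17828) = -4*1958 = -7832)
J + B = -7832 - 411 = -8243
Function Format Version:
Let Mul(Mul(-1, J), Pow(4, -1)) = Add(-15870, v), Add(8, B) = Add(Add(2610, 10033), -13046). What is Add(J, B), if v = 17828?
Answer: -8243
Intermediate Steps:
B = -411 (B = Add(-8, Add(Add(2610, 10033), -13046)) = Add(-8, Add(12643, -13046)) = Add(-8, -403) = -411)
J = -7832 (J = Mul(-4, Add(-15870, 17828)) = Mul(-4, 1958) = -7832)
Add(J, B) = Add(-7832, -411) = -8243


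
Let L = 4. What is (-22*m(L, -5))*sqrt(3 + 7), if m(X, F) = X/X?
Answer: -22*sqrt(10) ≈ -69.570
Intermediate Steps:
m(X, F) = 1
(-22*m(L, -5))*sqrt(3 + 7) = (-22*1)*sqrt(3 + 7) = -22*sqrt(10)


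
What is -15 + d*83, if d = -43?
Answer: -3584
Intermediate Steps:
-15 + d*83 = -15 - 43*83 = -15 - 3569 = -3584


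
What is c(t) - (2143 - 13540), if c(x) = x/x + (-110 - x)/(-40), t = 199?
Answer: 456229/40 ≈ 11406.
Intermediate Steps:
c(x) = 15/4 + x/40 (c(x) = 1 + (-110 - x)*(-1/40) = 1 + (11/4 + x/40) = 15/4 + x/40)
c(t) - (2143 - 13540) = (15/4 + (1/40)*199) - (2143 - 13540) = (15/4 + 199/40) - 1*(-11397) = 349/40 + 11397 = 456229/40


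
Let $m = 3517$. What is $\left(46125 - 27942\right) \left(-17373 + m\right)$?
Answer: $-251943648$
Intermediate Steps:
$\left(46125 - 27942\right) \left(-17373 + m\right) = \left(46125 - 27942\right) \left(-17373 + 3517\right) = 18183 \left(-13856\right) = -251943648$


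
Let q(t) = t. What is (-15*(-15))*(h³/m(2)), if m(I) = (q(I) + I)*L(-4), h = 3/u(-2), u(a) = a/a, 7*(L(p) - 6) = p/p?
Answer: 42525/172 ≈ 247.24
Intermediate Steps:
L(p) = 43/7 (L(p) = 6 + (p/p)/7 = 6 + (⅐)*1 = 6 + ⅐ = 43/7)
u(a) = 1
h = 3 (h = 3/1 = 3*1 = 3)
m(I) = 86*I/7 (m(I) = (I + I)*(43/7) = (2*I)*(43/7) = 86*I/7)
(-15*(-15))*(h³/m(2)) = (-15*(-15))*(3³/(((86/7)*2))) = 225*(27/(172/7)) = 225*(27*(7/172)) = 225*(189/172) = 42525/172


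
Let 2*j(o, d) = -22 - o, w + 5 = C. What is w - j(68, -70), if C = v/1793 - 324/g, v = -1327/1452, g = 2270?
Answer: 117772731623/2954899860 ≈ 39.857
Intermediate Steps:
v = -1327/1452 (v = -1327*1/1452 = -1327/1452 ≈ -0.91391)
C = -423262777/2954899860 (C = -1327/1452/1793 - 324/2270 = -1327/1452*1/1793 - 324*1/2270 = -1327/2603436 - 162/1135 = -423262777/2954899860 ≈ -0.14324)
w = -15197762077/2954899860 (w = -5 - 423262777/2954899860 = -15197762077/2954899860 ≈ -5.1432)
j(o, d) = -11 - o/2 (j(o, d) = (-22 - o)/2 = -11 - o/2)
w - j(68, -70) = -15197762077/2954899860 - (-11 - ½*68) = -15197762077/2954899860 - (-11 - 34) = -15197762077/2954899860 - 1*(-45) = -15197762077/2954899860 + 45 = 117772731623/2954899860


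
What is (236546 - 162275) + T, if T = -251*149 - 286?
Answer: 36586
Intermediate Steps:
T = -37685 (T = -37399 - 286 = -37685)
(236546 - 162275) + T = (236546 - 162275) - 37685 = 74271 - 37685 = 36586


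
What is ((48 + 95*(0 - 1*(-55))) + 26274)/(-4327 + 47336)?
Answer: 31547/43009 ≈ 0.73350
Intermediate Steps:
((48 + 95*(0 - 1*(-55))) + 26274)/(-4327 + 47336) = ((48 + 95*(0 + 55)) + 26274)/43009 = ((48 + 95*55) + 26274)*(1/43009) = ((48 + 5225) + 26274)*(1/43009) = (5273 + 26274)*(1/43009) = 31547*(1/43009) = 31547/43009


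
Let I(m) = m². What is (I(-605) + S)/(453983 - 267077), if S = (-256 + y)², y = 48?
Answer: 409289/186906 ≈ 2.1898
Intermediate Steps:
S = 43264 (S = (-256 + 48)² = (-208)² = 43264)
(I(-605) + S)/(453983 - 267077) = ((-605)² + 43264)/(453983 - 267077) = (366025 + 43264)/186906 = 409289*(1/186906) = 409289/186906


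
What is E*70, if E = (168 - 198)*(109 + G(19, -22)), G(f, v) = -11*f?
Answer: 210000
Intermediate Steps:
E = 3000 (E = (168 - 198)*(109 - 11*19) = -30*(109 - 209) = -30*(-100) = 3000)
E*70 = 3000*70 = 210000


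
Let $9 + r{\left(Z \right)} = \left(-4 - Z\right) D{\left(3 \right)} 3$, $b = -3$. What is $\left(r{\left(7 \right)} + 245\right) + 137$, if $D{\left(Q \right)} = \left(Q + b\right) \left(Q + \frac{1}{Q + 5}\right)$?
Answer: $373$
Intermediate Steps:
$D{\left(Q \right)} = \left(-3 + Q\right) \left(Q + \frac{1}{5 + Q}\right)$ ($D{\left(Q \right)} = \left(Q - 3\right) \left(Q + \frac{1}{Q + 5}\right) = \left(-3 + Q\right) \left(Q + \frac{1}{5 + Q}\right)$)
$r{\left(Z \right)} = -9$ ($r{\left(Z \right)} = -9 + \left(-4 - Z\right) \frac{-3 + 3^{3} - 42 + 2 \cdot 3^{2}}{5 + 3} \cdot 3 = -9 + \left(-4 - Z\right) \frac{-3 + 27 - 42 + 2 \cdot 9}{8} \cdot 3 = -9 + \left(-4 - Z\right) \frac{-3 + 27 - 42 + 18}{8} \cdot 3 = -9 + \left(-4 - Z\right) \frac{1}{8} \cdot 0 \cdot 3 = -9 + \left(-4 - Z\right) 0 \cdot 3 = -9 + 0 \cdot 3 = -9 + 0 = -9$)
$\left(r{\left(7 \right)} + 245\right) + 137 = \left(-9 + 245\right) + 137 = 236 + 137 = 373$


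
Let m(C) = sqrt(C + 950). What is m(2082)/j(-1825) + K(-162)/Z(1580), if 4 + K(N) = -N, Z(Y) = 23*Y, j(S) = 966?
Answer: 1/230 + sqrt(758)/483 ≈ 0.061350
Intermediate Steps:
m(C) = sqrt(950 + C)
K(N) = -4 - N
m(2082)/j(-1825) + K(-162)/Z(1580) = sqrt(950 + 2082)/966 + (-4 - 1*(-162))/((23*1580)) = sqrt(3032)*(1/966) + (-4 + 162)/36340 = (2*sqrt(758))*(1/966) + 158*(1/36340) = sqrt(758)/483 + 1/230 = 1/230 + sqrt(758)/483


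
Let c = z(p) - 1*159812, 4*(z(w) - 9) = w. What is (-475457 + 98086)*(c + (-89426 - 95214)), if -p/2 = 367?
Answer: 260104093863/2 ≈ 1.3005e+11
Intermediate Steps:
p = -734 (p = -2*367 = -734)
z(w) = 9 + w/4
c = -319973/2 (c = (9 + (¼)*(-734)) - 1*159812 = (9 - 367/2) - 159812 = -349/2 - 159812 = -319973/2 ≈ -1.5999e+5)
(-475457 + 98086)*(c + (-89426 - 95214)) = (-475457 + 98086)*(-319973/2 + (-89426 - 95214)) = -377371*(-319973/2 - 184640) = -377371*(-689253/2) = 260104093863/2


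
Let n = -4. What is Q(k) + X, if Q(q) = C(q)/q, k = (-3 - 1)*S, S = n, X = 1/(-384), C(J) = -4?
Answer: -97/384 ≈ -0.25260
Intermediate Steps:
X = -1/384 ≈ -0.0026042
S = -4
k = 16 (k = (-3 - 1)*(-4) = -4*(-4) = 16)
Q(q) = -4/q
Q(k) + X = -4/16 - 1/384 = -4*1/16 - 1/384 = -¼ - 1/384 = -97/384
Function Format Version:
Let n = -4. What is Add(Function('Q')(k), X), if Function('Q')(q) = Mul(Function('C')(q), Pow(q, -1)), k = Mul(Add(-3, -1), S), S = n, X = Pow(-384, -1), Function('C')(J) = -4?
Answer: Rational(-97, 384) ≈ -0.25260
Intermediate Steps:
X = Rational(-1, 384) ≈ -0.0026042
S = -4
k = 16 (k = Mul(Add(-3, -1), -4) = Mul(-4, -4) = 16)
Function('Q')(q) = Mul(-4, Pow(q, -1))
Add(Function('Q')(k), X) = Add(Mul(-4, Pow(16, -1)), Rational(-1, 384)) = Add(Mul(-4, Rational(1, 16)), Rational(-1, 384)) = Add(Rational(-1, 4), Rational(-1, 384)) = Rational(-97, 384)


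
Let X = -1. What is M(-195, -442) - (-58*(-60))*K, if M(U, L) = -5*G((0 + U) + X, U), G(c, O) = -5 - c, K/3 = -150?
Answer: 1565045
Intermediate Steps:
K = -450 (K = 3*(-150) = -450)
M(U, L) = 20 + 5*U (M(U, L) = -5*(-5 - ((0 + U) - 1)) = -5*(-5 - (U - 1)) = -5*(-5 - (-1 + U)) = -5*(-5 + (1 - U)) = -5*(-4 - U) = 20 + 5*U)
M(-195, -442) - (-58*(-60))*K = (20 + 5*(-195)) - (-58*(-60))*(-450) = (20 - 975) - 3480*(-450) = -955 - 1*(-1566000) = -955 + 1566000 = 1565045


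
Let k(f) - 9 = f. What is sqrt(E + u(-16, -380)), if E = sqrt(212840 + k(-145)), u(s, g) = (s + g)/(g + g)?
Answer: sqrt(18810 + 2454800*sqrt(46))/190 ≈ 21.488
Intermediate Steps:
u(s, g) = (g + s)/(2*g) (u(s, g) = (g + s)/((2*g)) = (g + s)*(1/(2*g)) = (g + s)/(2*g))
k(f) = 9 + f
E = 68*sqrt(46) (E = sqrt(212840 + (9 - 145)) = sqrt(212840 - 136) = sqrt(212704) = 68*sqrt(46) ≈ 461.20)
sqrt(E + u(-16, -380)) = sqrt(68*sqrt(46) + (1/2)*(-380 - 16)/(-380)) = sqrt(68*sqrt(46) + (1/2)*(-1/380)*(-396)) = sqrt(68*sqrt(46) + 99/190) = sqrt(99/190 + 68*sqrt(46))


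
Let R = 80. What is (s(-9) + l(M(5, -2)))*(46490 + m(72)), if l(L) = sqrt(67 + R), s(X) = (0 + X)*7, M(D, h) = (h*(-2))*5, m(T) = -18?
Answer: -2927736 + 325304*sqrt(3) ≈ -2.3643e+6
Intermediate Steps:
M(D, h) = -10*h (M(D, h) = -2*h*5 = -10*h)
s(X) = 7*X (s(X) = X*7 = 7*X)
l(L) = 7*sqrt(3) (l(L) = sqrt(67 + 80) = sqrt(147) = 7*sqrt(3))
(s(-9) + l(M(5, -2)))*(46490 + m(72)) = (7*(-9) + 7*sqrt(3))*(46490 - 18) = (-63 + 7*sqrt(3))*46472 = -2927736 + 325304*sqrt(3)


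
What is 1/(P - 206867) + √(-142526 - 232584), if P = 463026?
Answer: 1/256159 + I*√375110 ≈ 3.9038e-6 + 612.46*I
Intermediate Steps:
1/(P - 206867) + √(-142526 - 232584) = 1/(463026 - 206867) + √(-142526 - 232584) = 1/256159 + √(-375110) = 1/256159 + I*√375110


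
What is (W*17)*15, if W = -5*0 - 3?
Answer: -765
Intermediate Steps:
W = -3 (W = 0 - 3 = -3)
(W*17)*15 = -3*17*15 = -51*15 = -765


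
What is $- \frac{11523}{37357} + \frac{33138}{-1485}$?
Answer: $- \frac{139449769}{6163905} \approx -22.624$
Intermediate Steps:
$- \frac{11523}{37357} + \frac{33138}{-1485} = \left(-11523\right) \frac{1}{37357} + 33138 \left(- \frac{1}{1485}\right) = - \frac{11523}{37357} - \frac{3682}{165} = - \frac{139449769}{6163905}$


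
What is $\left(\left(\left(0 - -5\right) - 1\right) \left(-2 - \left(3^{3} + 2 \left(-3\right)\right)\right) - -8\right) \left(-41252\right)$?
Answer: $3465168$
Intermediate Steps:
$\left(\left(\left(0 - -5\right) - 1\right) \left(-2 - \left(3^{3} + 2 \left(-3\right)\right)\right) - -8\right) \left(-41252\right) = \left(\left(\left(0 + 5\right) - 1\right) \left(-2 - \left(27 - 6\right)\right) + 8\right) \left(-41252\right) = \left(\left(5 - 1\right) \left(-2 - 21\right) + 8\right) \left(-41252\right) = \left(4 \left(-2 - 21\right) + 8\right) \left(-41252\right) = \left(4 \left(-23\right) + 8\right) \left(-41252\right) = \left(-92 + 8\right) \left(-41252\right) = \left(-84\right) \left(-41252\right) = 3465168$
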